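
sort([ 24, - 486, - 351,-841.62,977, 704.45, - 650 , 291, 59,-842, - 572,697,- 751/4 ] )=[ - 842,- 841.62, - 650,- 572, - 486,-351,  -  751/4,24 , 59,  291, 697 , 704.45, 977 ]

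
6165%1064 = 845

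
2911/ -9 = -324 + 5/9  =  - 323.44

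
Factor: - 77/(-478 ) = 2^( - 1 )*7^1*11^1*239^( - 1)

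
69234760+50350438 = 119585198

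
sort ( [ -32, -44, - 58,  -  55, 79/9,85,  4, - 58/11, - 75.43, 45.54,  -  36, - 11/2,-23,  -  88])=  [  -  88, - 75.43, - 58, - 55, - 44,  -  36, - 32, - 23, - 11/2,- 58/11, 4,  79/9,45.54, 85] 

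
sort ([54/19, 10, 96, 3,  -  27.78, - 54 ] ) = [ - 54, - 27.78,54/19,3, 10,96 ] 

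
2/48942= 1/24471 = 0.00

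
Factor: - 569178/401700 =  - 921/650 = -2^( - 1)*3^1*5^(- 2 )*13^ ( - 1)*307^1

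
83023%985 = 283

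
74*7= 518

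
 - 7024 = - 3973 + - 3051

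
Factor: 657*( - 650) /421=-427050/421 =-2^1*3^2*  5^2*13^1*  73^1*421^( -1)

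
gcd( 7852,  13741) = 1963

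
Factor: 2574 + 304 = 2^1*1439^1  =  2878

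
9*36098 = 324882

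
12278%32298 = 12278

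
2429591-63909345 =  -61479754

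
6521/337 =19 + 118/337 = 19.35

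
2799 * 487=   1363113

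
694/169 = 694/169= 4.11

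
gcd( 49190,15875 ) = 5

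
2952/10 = 1476/5  =  295.20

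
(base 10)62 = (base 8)76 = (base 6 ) 142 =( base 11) 57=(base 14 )46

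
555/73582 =555/73582= 0.01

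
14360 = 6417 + 7943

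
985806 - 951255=34551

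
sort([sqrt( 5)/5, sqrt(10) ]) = [ sqrt( 5 ) /5,sqrt(10 ) ] 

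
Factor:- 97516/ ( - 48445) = 2^2*5^(  -  1 )*9689^( - 1)*24379^1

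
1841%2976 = 1841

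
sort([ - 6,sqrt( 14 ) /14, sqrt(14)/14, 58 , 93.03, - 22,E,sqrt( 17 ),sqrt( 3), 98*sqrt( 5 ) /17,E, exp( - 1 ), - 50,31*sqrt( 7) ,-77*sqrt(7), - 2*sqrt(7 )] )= [ - 77*sqrt( 7), - 50, - 22, - 6, -2*sqrt(7 ), sqrt( 14 )/14, sqrt(14 )/14, exp( - 1 ),  sqrt(3 ),E,E,sqrt( 17), 98*sqrt(5 ) /17, 58, 31 * sqrt( 7 ), 93.03]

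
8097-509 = 7588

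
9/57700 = 9/57700 = 0.00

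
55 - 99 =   -  44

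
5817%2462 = 893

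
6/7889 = 6/7889 = 0.00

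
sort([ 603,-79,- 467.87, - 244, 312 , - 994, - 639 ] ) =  [ - 994, - 639, - 467.87,- 244, - 79, 312, 603]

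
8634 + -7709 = 925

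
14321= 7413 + 6908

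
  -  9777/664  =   - 9777/664 =- 14.72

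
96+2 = 98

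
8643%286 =63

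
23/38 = 23/38 = 0.61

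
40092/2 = 20046 = 20046.00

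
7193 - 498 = 6695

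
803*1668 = 1339404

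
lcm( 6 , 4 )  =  12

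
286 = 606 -320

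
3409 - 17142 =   -  13733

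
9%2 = 1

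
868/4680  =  217/1170=0.19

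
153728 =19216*8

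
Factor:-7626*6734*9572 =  - 491555548848 = - 2^4*3^1 * 7^1*13^1*31^1*37^1*41^1*2393^1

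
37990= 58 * 655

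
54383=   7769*7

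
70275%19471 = 11862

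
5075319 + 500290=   5575609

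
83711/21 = 3986 + 5/21 = 3986.24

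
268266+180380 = 448646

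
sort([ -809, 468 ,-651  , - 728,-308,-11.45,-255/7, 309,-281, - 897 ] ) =[ - 897, - 809, - 728, - 651, - 308,-281, - 255/7, - 11.45, 309, 468]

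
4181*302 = 1262662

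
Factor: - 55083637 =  -7^1*7869091^1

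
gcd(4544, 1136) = 1136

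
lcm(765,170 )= 1530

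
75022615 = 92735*809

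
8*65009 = 520072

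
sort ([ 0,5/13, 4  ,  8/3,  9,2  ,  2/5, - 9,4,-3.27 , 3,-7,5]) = [ - 9,-7, - 3.27,0, 5/13,2/5 , 2 , 8/3, 3,  4 , 4,5, 9] 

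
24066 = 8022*3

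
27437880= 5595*4904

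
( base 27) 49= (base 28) 45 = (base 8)165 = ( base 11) a7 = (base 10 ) 117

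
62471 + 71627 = 134098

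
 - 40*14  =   - 560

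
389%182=25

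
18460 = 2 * 9230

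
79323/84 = 944 + 9/28=944.32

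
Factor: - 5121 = -3^2* 569^1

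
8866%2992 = 2882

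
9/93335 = 9/93335=0.00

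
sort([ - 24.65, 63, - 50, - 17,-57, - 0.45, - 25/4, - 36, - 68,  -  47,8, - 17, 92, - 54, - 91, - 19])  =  [ - 91, - 68,-57,  -  54,-50, - 47, - 36, - 24.65 , - 19,-17, - 17, - 25/4, - 0.45,  8,63 , 92]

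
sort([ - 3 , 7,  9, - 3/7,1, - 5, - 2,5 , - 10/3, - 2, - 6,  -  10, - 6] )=[ - 10, - 6, - 6, - 5,-10/3, - 3,-2,-2 , - 3/7,  1, 5 , 7, 9]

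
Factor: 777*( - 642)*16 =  - 2^5*3^2*7^1*37^1*107^1 = - 7981344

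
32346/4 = 16173/2 = 8086.50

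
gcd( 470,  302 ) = 2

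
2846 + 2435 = 5281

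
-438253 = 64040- 502293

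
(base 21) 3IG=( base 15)797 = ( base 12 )BB1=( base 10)1717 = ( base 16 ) 6B5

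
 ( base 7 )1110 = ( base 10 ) 399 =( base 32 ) CF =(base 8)617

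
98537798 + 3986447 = 102524245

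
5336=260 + 5076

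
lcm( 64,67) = 4288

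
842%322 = 198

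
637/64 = 9 + 61/64  =  9.95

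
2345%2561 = 2345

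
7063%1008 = 7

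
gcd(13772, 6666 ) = 22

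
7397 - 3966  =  3431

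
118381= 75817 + 42564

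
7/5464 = 7/5464 = 0.00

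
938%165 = 113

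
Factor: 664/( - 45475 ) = - 2^3* 5^( - 2 )*17^ ( - 1 )*83^1*107^ (-1) 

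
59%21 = 17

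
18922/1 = 18922 = 18922.00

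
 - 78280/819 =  - 78280/819 = - 95.58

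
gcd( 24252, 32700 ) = 12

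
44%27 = 17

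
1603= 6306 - 4703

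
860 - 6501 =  -5641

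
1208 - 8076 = -6868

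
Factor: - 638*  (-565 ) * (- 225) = - 2^1*3^2*5^3*11^1 * 29^1*113^1 = -  81105750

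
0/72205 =0 = 0.00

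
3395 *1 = 3395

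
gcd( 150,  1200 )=150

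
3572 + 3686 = 7258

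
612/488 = 1 + 31/122= 1.25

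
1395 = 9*155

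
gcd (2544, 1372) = 4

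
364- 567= - 203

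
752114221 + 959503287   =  1711617508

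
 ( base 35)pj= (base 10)894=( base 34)QA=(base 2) 1101111110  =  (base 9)1203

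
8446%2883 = 2680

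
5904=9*656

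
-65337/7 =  -65337/7 = - 9333.86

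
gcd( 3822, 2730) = 546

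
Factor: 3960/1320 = 3^1  =  3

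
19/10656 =19/10656 = 0.00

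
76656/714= 107+43/119 = 107.36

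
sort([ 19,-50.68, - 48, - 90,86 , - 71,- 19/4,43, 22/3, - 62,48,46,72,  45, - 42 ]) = [ - 90,  -  71, - 62, - 50.68, - 48, - 42, - 19/4, 22/3, 19,43,45,  46,48 , 72, 86 ]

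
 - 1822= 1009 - 2831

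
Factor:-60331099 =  - 19^1*59^1 * 53819^1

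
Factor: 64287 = 3^3*2381^1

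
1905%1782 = 123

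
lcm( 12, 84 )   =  84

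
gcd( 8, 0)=8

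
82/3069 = 82/3069 = 0.03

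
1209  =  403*3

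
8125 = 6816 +1309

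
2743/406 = 2743/406  =  6.76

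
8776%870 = 76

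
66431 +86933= 153364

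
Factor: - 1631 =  - 7^1 * 233^1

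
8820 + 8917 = 17737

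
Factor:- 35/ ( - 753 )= 3^( - 1 ) * 5^1*7^1*251^( - 1 ) 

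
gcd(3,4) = 1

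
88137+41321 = 129458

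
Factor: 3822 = 2^1*3^1*7^2 *13^1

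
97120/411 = 236 + 124/411 = 236.30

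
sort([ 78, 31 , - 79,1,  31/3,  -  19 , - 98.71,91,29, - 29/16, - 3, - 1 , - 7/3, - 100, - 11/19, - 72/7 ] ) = [ - 100 , - 98.71 , - 79 ,  -  19, - 72/7 ,-3, - 7/3, - 29/16, - 1,- 11/19, 1,  31/3, 29,31 , 78 , 91]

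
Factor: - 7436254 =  - 2^1 *7^1*313^1* 1697^1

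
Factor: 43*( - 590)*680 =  - 2^4 * 5^2*17^1 * 43^1*59^1 = -17251600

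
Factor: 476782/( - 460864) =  - 629/608 = - 2^( - 5)*17^1*19^(-1 )*37^1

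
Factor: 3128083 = 7^1*89^1*5021^1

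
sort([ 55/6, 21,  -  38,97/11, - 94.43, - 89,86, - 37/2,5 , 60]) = [ - 94.43,-89, - 38, -37/2,5,97/11,  55/6,21, 60,86 ]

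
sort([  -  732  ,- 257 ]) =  [ - 732,-257] 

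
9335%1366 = 1139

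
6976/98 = 71 + 9/49= 71.18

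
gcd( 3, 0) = 3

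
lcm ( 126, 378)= 378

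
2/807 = 2/807 = 0.00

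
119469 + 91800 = 211269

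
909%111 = 21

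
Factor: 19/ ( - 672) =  - 2^( - 5) * 3^( - 1 )*7^( - 1)*19^1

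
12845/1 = 12845 = 12845.00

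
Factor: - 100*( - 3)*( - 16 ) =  - 2^6*3^1*5^2 = -4800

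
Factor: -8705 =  - 5^1 *1741^1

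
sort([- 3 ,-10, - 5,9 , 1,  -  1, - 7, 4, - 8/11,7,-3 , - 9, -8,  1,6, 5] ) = [ - 10, - 9, - 8, - 7, - 5, - 3, - 3,  -  1,  -  8/11, 1,1,4,5,6,7 , 9 ] 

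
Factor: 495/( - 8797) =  - 3^2*5^1*11^1*19^( - 1)*463^( - 1 ) 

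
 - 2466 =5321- 7787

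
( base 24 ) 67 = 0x97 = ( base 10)151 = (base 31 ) 4r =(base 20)7b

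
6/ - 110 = - 3/55 = -0.05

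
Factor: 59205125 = 5^3 * 7^1*71^1 * 953^1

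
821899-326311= 495588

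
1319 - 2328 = -1009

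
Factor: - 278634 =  - 2^1*3^1*46439^1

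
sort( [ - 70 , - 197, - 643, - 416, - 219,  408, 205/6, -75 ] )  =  [-643, - 416,-219, - 197, - 75, -70,205/6, 408] 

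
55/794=55/794 = 0.07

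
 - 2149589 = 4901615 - 7051204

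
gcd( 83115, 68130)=45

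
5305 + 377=5682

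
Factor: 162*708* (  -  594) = -68129424 = - 2^4*3^8*11^1 * 59^1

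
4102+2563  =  6665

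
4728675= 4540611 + 188064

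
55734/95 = 586 +64/95 = 586.67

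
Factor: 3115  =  5^1*7^1 *89^1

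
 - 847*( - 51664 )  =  43759408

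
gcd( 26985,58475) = 5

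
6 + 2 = 8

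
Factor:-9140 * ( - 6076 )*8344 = 2^7*5^1 * 7^3*31^1*149^1*457^1 = 463381036160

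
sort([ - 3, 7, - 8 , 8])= [ - 8, - 3, 7, 8]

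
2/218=1/109 = 0.01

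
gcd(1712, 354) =2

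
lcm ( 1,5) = 5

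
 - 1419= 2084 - 3503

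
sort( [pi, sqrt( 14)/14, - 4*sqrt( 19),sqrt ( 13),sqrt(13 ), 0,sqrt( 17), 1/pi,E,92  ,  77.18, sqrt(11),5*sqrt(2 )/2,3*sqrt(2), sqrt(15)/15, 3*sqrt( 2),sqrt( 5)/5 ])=[ - 4* sqrt(19), 0,sqrt(15)/15, sqrt ( 14 )/14,  1/pi, sqrt(5)/5, E,pi,sqrt (11),  5 * sqrt( 2 )/2,sqrt( 13 ),  sqrt(13 ),sqrt(17 ),  3*sqrt (2), 3*sqrt(2 ),77.18,92 ]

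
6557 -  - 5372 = 11929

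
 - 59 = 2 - 61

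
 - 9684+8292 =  - 1392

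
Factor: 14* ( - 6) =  - 2^2 * 3^1*7^1 = -84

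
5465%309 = 212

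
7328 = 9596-2268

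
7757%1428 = 617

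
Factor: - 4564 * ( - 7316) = 2^4*7^1*31^1*59^1*163^1 = 33390224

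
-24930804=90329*( - 276 )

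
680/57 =11 + 53/57 = 11.93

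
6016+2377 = 8393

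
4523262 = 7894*573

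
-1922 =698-2620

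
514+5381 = 5895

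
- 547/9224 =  - 1 + 8677/9224 = - 0.06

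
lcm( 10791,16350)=539550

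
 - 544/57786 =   -  1 + 28621/28893=- 0.01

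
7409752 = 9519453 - 2109701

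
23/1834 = 23/1834 = 0.01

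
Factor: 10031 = 7^1*1433^1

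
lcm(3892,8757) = 35028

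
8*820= 6560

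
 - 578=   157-735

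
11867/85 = 139 + 52/85 = 139.61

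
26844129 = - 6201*( - 4329)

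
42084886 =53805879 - 11720993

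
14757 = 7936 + 6821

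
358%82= 30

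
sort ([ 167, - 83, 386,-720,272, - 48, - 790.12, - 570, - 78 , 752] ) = [ - 790.12, - 720, - 570,-83, -78, - 48,167,272,386 , 752] 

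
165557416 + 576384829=741942245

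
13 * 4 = 52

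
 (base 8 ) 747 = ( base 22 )103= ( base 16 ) 1e7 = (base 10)487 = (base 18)191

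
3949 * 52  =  205348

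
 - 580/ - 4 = 145/1 = 145.00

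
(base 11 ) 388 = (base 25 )I9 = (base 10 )459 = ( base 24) j3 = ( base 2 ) 111001011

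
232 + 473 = 705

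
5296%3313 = 1983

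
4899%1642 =1615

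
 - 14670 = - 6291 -8379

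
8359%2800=2759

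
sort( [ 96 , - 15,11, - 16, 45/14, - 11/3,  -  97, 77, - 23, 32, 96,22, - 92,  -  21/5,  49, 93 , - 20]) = [ - 97, - 92, - 23,-20, - 16, - 15, - 21/5, - 11/3,45/14,  11, 22, 32,49,  77, 93,96, 96]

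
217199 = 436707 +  - 219508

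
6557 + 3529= 10086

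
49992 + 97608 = 147600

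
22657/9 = 22657/9 = 2517.44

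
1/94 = 1/94 = 0.01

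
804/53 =15+9/53 =15.17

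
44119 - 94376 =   -  50257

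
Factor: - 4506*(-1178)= 2^2*3^1*19^1 * 31^1*751^1= 5308068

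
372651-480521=-107870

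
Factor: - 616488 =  -2^3*3^1*17^1*1511^1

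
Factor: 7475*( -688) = -2^4*5^2*13^1*23^1*43^1 = - 5142800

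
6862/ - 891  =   - 8 + 266/891 = - 7.70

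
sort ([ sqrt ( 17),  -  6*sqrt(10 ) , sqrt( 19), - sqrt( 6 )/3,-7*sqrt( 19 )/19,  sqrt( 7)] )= [ - 6 * sqrt( 10 ), - 7*sqrt( 19)/19, - sqrt( 6)/3,  sqrt( 7)  ,  sqrt( 17) , sqrt( 19) ]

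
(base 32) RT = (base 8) 1575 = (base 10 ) 893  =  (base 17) 319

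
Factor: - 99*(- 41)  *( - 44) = -178596  =  -2^2*3^2*11^2  *  41^1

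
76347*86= 6565842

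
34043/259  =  131 + 114/259=131.44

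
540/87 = 6 + 6/29 = 6.21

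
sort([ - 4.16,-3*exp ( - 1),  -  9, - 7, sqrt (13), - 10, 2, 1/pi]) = [ - 10,  -  9, - 7, - 4.16,  -  3*exp ( - 1 ),1/pi, 2,sqrt (13)]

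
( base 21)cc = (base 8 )410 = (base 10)264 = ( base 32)88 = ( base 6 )1120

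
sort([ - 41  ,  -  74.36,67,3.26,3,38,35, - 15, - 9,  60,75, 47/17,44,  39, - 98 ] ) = [  -  98, - 74.36, - 41, - 15, - 9, 47/17,3,3.26,35,38,39,44, 60, 67, 75 ]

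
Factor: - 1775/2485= - 5/7  =  - 5^1*7^(  -  1)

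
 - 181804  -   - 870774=688970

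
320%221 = 99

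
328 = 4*82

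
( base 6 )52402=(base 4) 1232102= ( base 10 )7058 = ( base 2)1101110010010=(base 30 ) 7p8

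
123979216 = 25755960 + 98223256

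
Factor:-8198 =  - 2^1*4099^1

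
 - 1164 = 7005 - 8169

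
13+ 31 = 44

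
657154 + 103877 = 761031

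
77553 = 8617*9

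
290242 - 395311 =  -105069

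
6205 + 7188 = 13393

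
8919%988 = 27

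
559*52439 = 29313401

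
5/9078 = 5/9078 =0.00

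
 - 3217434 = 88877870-92095304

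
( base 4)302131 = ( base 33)2VS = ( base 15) E54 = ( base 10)3229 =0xc9d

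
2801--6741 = 9542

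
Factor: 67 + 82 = 149^1 = 149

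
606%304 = 302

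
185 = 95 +90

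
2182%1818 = 364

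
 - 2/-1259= 2/1259 =0.00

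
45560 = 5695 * 8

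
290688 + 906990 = 1197678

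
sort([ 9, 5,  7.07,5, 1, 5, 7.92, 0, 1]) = [ 0, 1, 1,5, 5, 5,7.07, 7.92, 9 ]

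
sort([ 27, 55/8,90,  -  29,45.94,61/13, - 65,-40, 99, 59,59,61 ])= [ - 65, - 40, - 29,61/13, 55/8, 27,45.94 , 59, 59,61,90,99]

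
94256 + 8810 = 103066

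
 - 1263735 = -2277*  555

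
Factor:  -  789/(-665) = 3^1 * 5^( - 1 ) * 7^( - 1)*19^( - 1)*263^1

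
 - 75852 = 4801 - 80653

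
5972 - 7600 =  -  1628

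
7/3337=7/3337= 0.00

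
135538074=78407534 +57130540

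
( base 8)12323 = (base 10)5331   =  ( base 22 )B07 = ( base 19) EEB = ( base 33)4ti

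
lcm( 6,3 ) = 6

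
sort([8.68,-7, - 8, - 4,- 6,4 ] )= [ - 8,-7, - 6, - 4 , 4, 8.68]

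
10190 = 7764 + 2426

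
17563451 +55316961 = 72880412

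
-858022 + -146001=  -  1004023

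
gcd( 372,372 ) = 372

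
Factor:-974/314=- 157^( - 1 )*487^1= - 487/157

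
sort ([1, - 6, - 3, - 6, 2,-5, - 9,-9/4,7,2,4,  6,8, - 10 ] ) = [-10, - 9, -6 , - 6,  -  5,-3,-9/4,1 , 2,2,4, 6, 7,8]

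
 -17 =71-88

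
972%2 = 0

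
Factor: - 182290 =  - 2^1 * 5^1*18229^1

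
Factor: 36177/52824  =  389/568 = 2^( - 3)*71^ (-1)*389^1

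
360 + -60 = 300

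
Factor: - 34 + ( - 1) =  - 5^1*7^1 = - 35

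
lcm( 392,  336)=2352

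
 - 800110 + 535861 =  - 264249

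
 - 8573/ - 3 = 8573/3 = 2857.67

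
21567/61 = 353+34/61 = 353.56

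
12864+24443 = 37307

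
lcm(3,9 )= 9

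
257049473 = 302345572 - 45296099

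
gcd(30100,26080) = 20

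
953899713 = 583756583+370143130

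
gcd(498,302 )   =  2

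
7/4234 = 7/4234 =0.00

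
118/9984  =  59/4992 = 0.01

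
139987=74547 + 65440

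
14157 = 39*363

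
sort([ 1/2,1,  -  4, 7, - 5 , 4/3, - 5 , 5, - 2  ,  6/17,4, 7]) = [ - 5, - 5, - 4, - 2, 6/17,1/2,1,4/3, 4,5, 7,7 ] 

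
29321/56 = 523+33/56 = 523.59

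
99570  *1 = 99570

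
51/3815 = 51/3815 = 0.01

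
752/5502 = 376/2751  =  0.14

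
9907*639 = 6330573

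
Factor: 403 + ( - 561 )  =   - 2^1*79^1 = - 158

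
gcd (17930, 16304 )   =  2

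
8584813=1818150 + 6766663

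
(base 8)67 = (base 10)55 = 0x37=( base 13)43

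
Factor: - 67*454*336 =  - 2^5* 3^1*7^1*67^1*227^1 = - 10220448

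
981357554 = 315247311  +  666110243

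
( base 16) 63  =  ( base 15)69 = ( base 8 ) 143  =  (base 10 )99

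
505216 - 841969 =- 336753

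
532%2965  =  532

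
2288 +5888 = 8176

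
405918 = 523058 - 117140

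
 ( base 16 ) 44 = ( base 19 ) 3B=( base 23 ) 2m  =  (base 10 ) 68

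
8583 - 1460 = 7123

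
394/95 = 394/95 = 4.15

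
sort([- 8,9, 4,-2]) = [-8, - 2, 4, 9] 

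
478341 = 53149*9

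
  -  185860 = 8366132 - 8551992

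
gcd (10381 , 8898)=1483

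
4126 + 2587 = 6713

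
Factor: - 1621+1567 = -54 = - 2^1 * 3^3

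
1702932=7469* 228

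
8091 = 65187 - 57096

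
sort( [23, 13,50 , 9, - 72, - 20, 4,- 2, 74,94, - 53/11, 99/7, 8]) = [ - 72,  -  20, - 53/11, - 2, 4,8, 9, 13, 99/7, 23,50, 74,94 ]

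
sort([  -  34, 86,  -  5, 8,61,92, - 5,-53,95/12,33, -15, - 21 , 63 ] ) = [-53, - 34,-21  ,-15, - 5, -5,95/12,  8, 33,61,63,  86,92]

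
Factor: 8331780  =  2^2*3^1*5^1*138863^1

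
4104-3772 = 332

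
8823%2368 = 1719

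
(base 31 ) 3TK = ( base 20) 9A2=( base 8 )7332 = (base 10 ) 3802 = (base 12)224a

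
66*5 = 330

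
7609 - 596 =7013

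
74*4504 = 333296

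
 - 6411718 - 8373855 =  - 14785573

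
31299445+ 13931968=45231413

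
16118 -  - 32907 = 49025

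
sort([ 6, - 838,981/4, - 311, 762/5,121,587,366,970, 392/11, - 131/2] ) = [ -838, - 311, - 131/2,6, 392/11, 121, 762/5,981/4,366,587,  970] 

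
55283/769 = 71 + 684/769 = 71.89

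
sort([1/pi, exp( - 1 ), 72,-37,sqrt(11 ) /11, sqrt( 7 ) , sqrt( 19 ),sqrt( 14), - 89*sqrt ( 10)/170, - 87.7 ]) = [ - 87.7 , - 37, - 89*sqrt ( 10 ) /170,sqrt (11)/11, 1/pi, exp( -1) , sqrt ( 7 ),sqrt( 14 ),sqrt ( 19 ), 72 ]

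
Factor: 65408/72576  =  73/81 =3^( - 4)*73^1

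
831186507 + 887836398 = 1719022905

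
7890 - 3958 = 3932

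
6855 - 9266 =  - 2411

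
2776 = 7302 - 4526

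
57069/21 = 19023/7 = 2717.57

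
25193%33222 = 25193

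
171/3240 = 19/360=0.05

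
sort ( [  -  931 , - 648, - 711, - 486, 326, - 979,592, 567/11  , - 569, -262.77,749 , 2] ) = [ - 979, - 931, - 711, - 648, - 569,  -  486, - 262.77, 2, 567/11,326 , 592, 749] 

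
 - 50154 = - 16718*3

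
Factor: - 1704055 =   -  5^1*340811^1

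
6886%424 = 102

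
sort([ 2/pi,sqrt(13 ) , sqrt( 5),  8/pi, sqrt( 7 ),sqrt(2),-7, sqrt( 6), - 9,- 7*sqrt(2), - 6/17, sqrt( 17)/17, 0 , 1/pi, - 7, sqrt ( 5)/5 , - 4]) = [-7*sqrt( 2),-9 ,- 7, - 7, - 4,- 6/17,0, sqrt( 17 ) /17, 1/pi , sqrt(5) /5, 2/pi,sqrt( 2 ),sqrt (5 ) , sqrt( 6), 8/pi, sqrt( 7 ), sqrt( 13)]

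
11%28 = 11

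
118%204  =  118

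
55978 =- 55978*( - 1) 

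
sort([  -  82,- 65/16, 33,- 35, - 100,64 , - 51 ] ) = [ - 100,-82,-51, - 35, - 65/16,33, 64] 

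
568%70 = 8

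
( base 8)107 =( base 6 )155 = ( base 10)71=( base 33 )25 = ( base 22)35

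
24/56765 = 24/56765 = 0.00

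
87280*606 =52891680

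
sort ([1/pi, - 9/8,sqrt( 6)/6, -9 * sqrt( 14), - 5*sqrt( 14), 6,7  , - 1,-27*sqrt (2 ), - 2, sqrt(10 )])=[ - 27*sqrt(2), - 9*sqrt( 14 ),-5*sqrt(14),- 2  ,- 9/8, - 1,1/pi,sqrt (6)/6,sqrt( 10),  6 , 7 ]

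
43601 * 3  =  130803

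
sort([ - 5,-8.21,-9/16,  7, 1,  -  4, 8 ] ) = [  -  8.21, -5,  -  4, - 9/16,1,7, 8]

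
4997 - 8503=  - 3506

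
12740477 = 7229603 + 5510874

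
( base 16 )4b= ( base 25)30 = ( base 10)75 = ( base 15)50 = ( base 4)1023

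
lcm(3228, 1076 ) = 3228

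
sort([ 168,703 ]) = [ 168,703 ]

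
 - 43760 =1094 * ( - 40 )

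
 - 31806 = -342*93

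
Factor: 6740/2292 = 3^(-1 )*5^1*191^(  -  1)*337^1  =  1685/573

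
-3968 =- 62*64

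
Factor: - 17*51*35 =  - 30345 = -  3^1*5^1*7^1*17^2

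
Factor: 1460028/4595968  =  2^(-6 )*3^1 * 13^( - 1)*17^2*421^1*1381^(  -  1) = 365007/1148992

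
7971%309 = 246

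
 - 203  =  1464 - 1667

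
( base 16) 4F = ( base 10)79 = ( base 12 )67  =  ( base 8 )117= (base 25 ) 34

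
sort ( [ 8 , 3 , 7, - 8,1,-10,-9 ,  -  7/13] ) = [ - 10, - 9,- 8, - 7/13, 1, 3, 7,8]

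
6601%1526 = 497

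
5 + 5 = 10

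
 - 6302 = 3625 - 9927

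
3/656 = 3/656=0.00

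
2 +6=8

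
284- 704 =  - 420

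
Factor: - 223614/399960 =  - 123/220=- 2^( - 2)*3^1*5^ ( - 1 ) * 11^( - 1 )*41^1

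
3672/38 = 1836/19  =  96.63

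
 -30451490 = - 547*55670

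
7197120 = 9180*784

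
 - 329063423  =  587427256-916490679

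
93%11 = 5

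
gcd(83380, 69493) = 1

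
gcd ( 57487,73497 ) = 1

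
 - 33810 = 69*(  -  490 )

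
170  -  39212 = -39042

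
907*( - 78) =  - 70746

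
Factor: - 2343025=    - 5^2*17^1* 37^1*149^1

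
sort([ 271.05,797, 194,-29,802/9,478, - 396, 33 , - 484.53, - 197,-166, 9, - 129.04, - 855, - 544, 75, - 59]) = [ - 855, - 544, - 484.53, - 396, - 197, - 166,-129.04,  -  59,- 29, 9, 33, 75,802/9,194, 271.05, 478, 797 ] 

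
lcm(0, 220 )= 0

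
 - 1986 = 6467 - 8453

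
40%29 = 11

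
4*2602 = 10408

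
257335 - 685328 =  - 427993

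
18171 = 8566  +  9605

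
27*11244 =303588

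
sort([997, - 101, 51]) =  [- 101,51,997]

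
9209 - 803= 8406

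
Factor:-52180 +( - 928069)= - 980249 = - 980249^1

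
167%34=31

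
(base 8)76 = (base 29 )24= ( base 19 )35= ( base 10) 62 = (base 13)4a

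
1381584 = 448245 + 933339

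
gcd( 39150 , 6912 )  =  54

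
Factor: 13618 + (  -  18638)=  - 5020= -2^2*5^1*251^1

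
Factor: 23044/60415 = 2^2*5^( - 1) * 7^1 * 43^( - 1)*281^( -1 )*823^1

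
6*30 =180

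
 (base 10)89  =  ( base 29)32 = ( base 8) 131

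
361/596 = 361/596 = 0.61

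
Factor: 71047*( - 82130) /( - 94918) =5^1*23^1*43^1*191^1*3089^1*47459^( - 1)= 2917545055/47459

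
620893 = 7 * 88699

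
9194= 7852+1342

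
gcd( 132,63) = 3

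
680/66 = 340/33 = 10.30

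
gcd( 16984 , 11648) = 8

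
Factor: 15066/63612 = 9/38 = 2^( - 1)*3^2 * 19^(-1 )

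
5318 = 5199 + 119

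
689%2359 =689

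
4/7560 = 1/1890 = 0.00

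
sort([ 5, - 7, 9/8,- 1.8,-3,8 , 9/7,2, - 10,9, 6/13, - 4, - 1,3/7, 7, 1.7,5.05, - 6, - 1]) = [ - 10 , - 7, - 6 , - 4, - 3,-1.8, - 1, - 1 , 3/7, 6/13, 9/8,9/7 , 1.7, 2,5,5.05,7,8, 9 ]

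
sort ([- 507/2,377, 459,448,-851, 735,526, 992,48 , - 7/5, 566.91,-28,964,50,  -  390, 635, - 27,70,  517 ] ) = [ - 851, - 390, - 507/2, - 28,  -  27,-7/5,48,  50, 70,377, 448,459 , 517,  526,566.91,635,  735,964, 992] 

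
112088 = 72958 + 39130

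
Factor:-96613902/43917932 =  - 48306951/21958966 = -  2^(-1) *3^2*7^1 * 11^2 * 6337^1*10979483^( - 1 ) 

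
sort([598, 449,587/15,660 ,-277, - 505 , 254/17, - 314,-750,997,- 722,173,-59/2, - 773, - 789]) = [ - 789,-773,-750, - 722,  -  505, - 314, - 277, - 59/2,254/17, 587/15,173, 449, 598,660, 997 ] 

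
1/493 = 1/493 = 0.00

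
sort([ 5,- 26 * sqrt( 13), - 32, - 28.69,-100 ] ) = [ - 100,-26* sqrt (13), - 32, -28.69,  5]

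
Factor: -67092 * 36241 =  - 2^2*3^1*5591^1 * 36241^1=-2431481172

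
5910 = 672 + 5238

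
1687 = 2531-844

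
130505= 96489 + 34016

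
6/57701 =6/57701 =0.00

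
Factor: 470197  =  7^1*13^1*5167^1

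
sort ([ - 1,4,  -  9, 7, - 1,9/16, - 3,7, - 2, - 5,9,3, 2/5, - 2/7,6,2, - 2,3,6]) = [ - 9,- 5, - 3, - 2, - 2, - 1,  -  1, -2/7,2/5,9/16, 2, 3,3, 4,6,6, 7,7,9 ] 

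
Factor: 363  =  3^1*11^2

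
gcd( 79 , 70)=1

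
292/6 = 146/3= 48.67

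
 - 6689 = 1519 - 8208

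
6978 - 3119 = 3859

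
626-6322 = -5696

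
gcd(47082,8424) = 6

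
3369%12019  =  3369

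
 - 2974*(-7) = 20818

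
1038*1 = 1038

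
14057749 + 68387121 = 82444870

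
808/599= 1 + 209/599 = 1.35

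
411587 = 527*781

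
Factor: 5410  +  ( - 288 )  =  5122 = 2^1 * 13^1 * 197^1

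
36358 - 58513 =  - 22155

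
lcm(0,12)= 0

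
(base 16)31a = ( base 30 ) qe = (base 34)NC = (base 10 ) 794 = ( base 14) 40a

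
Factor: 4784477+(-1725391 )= 2^1*37^1*67^1*617^1 = 3059086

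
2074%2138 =2074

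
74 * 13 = 962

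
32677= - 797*(-41)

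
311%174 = 137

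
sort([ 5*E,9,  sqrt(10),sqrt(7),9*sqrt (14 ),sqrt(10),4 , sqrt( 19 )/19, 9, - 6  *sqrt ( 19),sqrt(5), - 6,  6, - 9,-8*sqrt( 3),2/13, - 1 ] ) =[ - 6*sqrt ( 19), - 8*sqrt(3), -9,-6,- 1,2/13 , sqrt(19 )/19,sqrt( 5 ), sqrt(7 ), sqrt(10 ),sqrt( 10 ),4,6  ,  9,9,5 * E , 9*sqrt( 14)] 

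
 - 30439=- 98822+68383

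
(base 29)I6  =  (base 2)1000010000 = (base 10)528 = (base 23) mm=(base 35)F3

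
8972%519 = 149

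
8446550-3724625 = 4721925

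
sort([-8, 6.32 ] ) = [-8, 6.32 ]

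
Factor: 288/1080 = 4/15 = 2^2*3^ (-1 )*5^( - 1 )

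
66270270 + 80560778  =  146831048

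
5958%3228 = 2730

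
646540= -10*(-64654)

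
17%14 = 3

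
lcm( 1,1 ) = 1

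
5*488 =2440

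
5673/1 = 5673 = 5673.00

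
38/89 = 38/89 = 0.43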